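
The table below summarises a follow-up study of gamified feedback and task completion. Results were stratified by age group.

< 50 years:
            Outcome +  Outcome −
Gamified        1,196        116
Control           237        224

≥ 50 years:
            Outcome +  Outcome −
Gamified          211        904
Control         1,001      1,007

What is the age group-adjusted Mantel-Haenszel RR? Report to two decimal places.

0.84

RR_MH = Σ(aᵢ·n₀ᵢ/nᵢ) / Σ(cᵢ·n₁ᵢ/nᵢ), with n₁ᵢ = aᵢ+bᵢ (exposed), n₀ᵢ = cᵢ+dᵢ (unexposed), nᵢ = n₁ᵢ+n₀ᵢ.
Stratum 1 (< 50 years): n₁ = 1312, n₀ = 461, n = 1773; a·n₀/n = 1196·461/1773 = 310.9735; c·n₁/n = 237·1312/1773 = 175.3773
Stratum 2 (≥ 50 years): n₁ = 1115, n₀ = 2008, n = 3123; a·n₀/n = 211·2008/3123 = 135.6670; c·n₁/n = 1001·1115/3123 = 357.3855
RR_MH = (310.9735 + 135.6670) / (175.3773 + 357.3855) = 446.6405 / 532.7629 = 0.83835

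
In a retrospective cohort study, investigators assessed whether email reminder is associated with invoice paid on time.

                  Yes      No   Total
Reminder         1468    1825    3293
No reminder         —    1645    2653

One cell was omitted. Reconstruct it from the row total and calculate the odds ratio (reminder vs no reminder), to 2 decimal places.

The missing cell is in the unexposed row: 2653 − 1645 = 1008.
So a = 1468, b = 1825, c = 1008, d = 1645.
OR = (a·d)/(b·c) = (1468 × 1645) / (1825 × 1008) = 2414860 / 1839600 = 1.31271

1.31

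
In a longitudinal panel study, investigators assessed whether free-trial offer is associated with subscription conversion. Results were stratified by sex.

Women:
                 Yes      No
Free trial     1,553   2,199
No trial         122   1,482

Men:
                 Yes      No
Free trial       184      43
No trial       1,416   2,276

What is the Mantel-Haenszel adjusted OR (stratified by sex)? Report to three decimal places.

OR_MH = Σ(aᵢdᵢ/nᵢ) / Σ(bᵢcᵢ/nᵢ), where nᵢ is the stratum total.
Stratum 1 (Women): n = 5356; a·d/n = 1553·1482/5356 = 429.7136; b·c/n = 2199·122/5356 = 50.0892
Stratum 2 (Men): n = 3919; a·d/n = 184·2276/3919 = 106.8599; b·c/n = 43·1416/3919 = 15.5366
OR_MH = (429.7136 + 106.8599) / (50.0892 + 15.5366) = 536.5735 / 65.6259 = 8.17625

8.176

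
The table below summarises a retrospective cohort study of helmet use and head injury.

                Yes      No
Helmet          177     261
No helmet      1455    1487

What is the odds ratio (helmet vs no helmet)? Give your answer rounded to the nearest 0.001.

Cells: a = 177, b = 261, c = 1455, d = 1487.
OR = (a·d)/(b·c) = (177 × 1487) / (261 × 1455) = 263199 / 379755 = 0.69308
Exposure is associated with lower odds of head injury (OR = 0.69 < 1).

0.693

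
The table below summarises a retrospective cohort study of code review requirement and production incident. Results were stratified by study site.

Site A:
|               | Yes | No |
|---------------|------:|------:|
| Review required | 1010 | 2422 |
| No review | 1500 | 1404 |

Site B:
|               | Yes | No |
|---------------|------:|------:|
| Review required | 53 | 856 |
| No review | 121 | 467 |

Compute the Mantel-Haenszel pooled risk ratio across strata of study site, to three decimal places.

RR_MH = Σ(aᵢ·n₀ᵢ/nᵢ) / Σ(cᵢ·n₁ᵢ/nᵢ), with n₁ᵢ = aᵢ+bᵢ (exposed), n₀ᵢ = cᵢ+dᵢ (unexposed), nᵢ = n₁ᵢ+n₀ᵢ.
Stratum 1 (Site A): n₁ = 3432, n₀ = 2904, n = 6336; a·n₀/n = 1010·2904/6336 = 462.9167; c·n₁/n = 1500·3432/6336 = 812.5000
Stratum 2 (Site B): n₁ = 909, n₀ = 588, n = 1497; a·n₀/n = 53·588/1497 = 20.8176; c·n₁/n = 121·909/1497 = 73.4729
RR_MH = (462.9167 + 20.8176) / (812.5000 + 73.4729) = 483.7343 / 885.9729 = 0.54599

0.546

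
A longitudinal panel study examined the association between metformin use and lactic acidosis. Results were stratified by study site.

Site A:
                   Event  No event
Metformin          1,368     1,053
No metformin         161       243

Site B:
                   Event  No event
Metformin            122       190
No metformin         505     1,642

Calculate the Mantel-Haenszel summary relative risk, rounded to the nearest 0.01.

1.50

RR_MH = Σ(aᵢ·n₀ᵢ/nᵢ) / Σ(cᵢ·n₁ᵢ/nᵢ), with n₁ᵢ = aᵢ+bᵢ (exposed), n₀ᵢ = cᵢ+dᵢ (unexposed), nᵢ = n₁ᵢ+n₀ᵢ.
Stratum 1 (Site A): n₁ = 2421, n₀ = 404, n = 2825; a·n₀/n = 1368·404/2825 = 195.6361; c·n₁/n = 161·2421/2825 = 137.9756
Stratum 2 (Site B): n₁ = 312, n₀ = 2147, n = 2459; a·n₀/n = 122·2147/2459 = 106.5205; c·n₁/n = 505·312/2459 = 64.0748
RR_MH = (195.6361 + 106.5205) / (137.9756 + 64.0748) = 302.1566 / 202.0504 = 1.49545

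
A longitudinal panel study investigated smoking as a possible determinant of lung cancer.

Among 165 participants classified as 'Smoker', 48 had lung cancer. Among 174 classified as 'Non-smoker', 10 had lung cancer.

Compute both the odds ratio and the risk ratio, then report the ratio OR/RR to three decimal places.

From the description: a = 48, b = 117, c = 10, d = 164.
OR = (48·164)/(117·10) = 7872/1170 = 6.72821
Risk in exposed = 48/165 = 0.29091; risk in unexposed = 10/174 = 0.05747; RR = 5.06182
OR/RR = 6.72821 / 5.06182 = 1.32921
The outcome is not rare, so the OR lies further from 1 than the RR.

1.329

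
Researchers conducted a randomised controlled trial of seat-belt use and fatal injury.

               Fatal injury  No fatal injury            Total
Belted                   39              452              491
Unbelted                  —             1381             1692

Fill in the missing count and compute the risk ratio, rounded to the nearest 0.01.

0.43

The missing cell is in the unexposed row: 1692 − 1381 = 311.
So a = 39, b = 452, c = 311, d = 1381.
RR = [a/(a+b)] / [c/(c+d)] = (39/491) / (311/1692) = 0.07943/0.18381 = 0.43214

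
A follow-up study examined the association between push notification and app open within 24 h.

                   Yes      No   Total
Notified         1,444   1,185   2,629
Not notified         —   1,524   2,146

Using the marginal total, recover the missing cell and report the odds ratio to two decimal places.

The missing cell is in the unexposed row: 2146 − 1524 = 622.
So a = 1444, b = 1185, c = 622, d = 1524.
OR = (a·d)/(b·c) = (1444 × 1524) / (1185 × 622) = 2200656 / 737070 = 2.98568

2.99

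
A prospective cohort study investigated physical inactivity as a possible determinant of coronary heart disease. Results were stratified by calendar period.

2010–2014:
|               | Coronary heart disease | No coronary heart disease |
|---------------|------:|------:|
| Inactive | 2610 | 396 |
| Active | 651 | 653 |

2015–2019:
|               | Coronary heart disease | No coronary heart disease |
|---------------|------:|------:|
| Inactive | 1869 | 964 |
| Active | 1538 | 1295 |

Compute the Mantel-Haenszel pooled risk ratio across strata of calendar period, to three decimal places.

RR_MH = Σ(aᵢ·n₀ᵢ/nᵢ) / Σ(cᵢ·n₁ᵢ/nᵢ), with n₁ᵢ = aᵢ+bᵢ (exposed), n₀ᵢ = cᵢ+dᵢ (unexposed), nᵢ = n₁ᵢ+n₀ᵢ.
Stratum 1 (2010–2014): n₁ = 3006, n₀ = 1304, n = 4310; a·n₀/n = 2610·1304/4310 = 789.6613; c·n₁/n = 651·3006/4310 = 454.0385
Stratum 2 (2015–2019): n₁ = 2833, n₀ = 2833, n = 5666; a·n₀/n = 1869·2833/5666 = 934.5000; c·n₁/n = 1538·2833/5666 = 769.0000
RR_MH = (789.6613 + 934.5000) / (454.0385 + 769.0000) = 1724.1613 / 1223.0385 = 1.40974

1.410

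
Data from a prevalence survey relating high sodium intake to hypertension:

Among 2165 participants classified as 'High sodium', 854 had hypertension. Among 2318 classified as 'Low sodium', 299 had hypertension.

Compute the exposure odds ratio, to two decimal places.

4.40

From the description: a = 854, b = 1311, c = 299, d = 2019.
OR = (a·d)/(b·c) = (854 × 2019) / (1311 × 299) = 1724226 / 391989 = 4.39866
The odds of hypertension are about 4.40 times as high in the high sodium group.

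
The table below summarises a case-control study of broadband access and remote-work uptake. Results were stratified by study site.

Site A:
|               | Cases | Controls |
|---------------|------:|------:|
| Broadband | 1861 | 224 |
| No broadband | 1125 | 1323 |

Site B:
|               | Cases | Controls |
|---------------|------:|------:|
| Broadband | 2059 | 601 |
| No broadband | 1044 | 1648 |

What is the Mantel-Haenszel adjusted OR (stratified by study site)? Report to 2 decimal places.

OR_MH = Σ(aᵢdᵢ/nᵢ) / Σ(bᵢcᵢ/nᵢ), where nᵢ is the stratum total.
Stratum 1 (Site A): n = 4533; a·d/n = 1861·1323/4533 = 543.1509; b·c/n = 224·1125/4533 = 55.5923
Stratum 2 (Site B): n = 5352; a·d/n = 2059·1648/5352 = 634.0120; b·c/n = 601·1044/5352 = 117.2354
OR_MH = (543.1509 + 634.0120) / (55.5923 + 117.2354) = 1177.1629 / 172.8277 = 6.81119

6.81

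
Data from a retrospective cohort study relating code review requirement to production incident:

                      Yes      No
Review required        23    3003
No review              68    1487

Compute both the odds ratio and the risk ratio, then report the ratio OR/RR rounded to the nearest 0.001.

Cells: a = 23, b = 3003, c = 68, d = 1487.
OR = (23·1487)/(3003·68) = 34201/204204 = 0.16748
Risk in exposed = 23/3026 = 0.00760; risk in unexposed = 68/1555 = 0.04373; RR = 0.17381
OR/RR = 0.16748 / 0.17381 = 0.96359
The outcome is rare in both groups, so OR ≈ RR (ratio near 1).

0.964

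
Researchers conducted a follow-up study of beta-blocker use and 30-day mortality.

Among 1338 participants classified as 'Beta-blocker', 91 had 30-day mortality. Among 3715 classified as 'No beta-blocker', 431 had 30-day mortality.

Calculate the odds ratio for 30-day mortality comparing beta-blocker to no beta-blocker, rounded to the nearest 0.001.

0.556

From the description: a = 91, b = 1247, c = 431, d = 3284.
OR = (a·d)/(b·c) = (91 × 3284) / (1247 × 431) = 298844 / 537457 = 0.55603
Exposure is associated with lower odds of 30-day mortality (OR = 0.56 < 1).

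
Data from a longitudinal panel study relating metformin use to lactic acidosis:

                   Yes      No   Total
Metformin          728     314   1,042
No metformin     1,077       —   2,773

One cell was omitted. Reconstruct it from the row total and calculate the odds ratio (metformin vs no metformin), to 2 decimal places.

The missing cell is in the unexposed row: 2773 − 1077 = 1696.
So a = 728, b = 314, c = 1077, d = 1696.
OR = (a·d)/(b·c) = (728 × 1696) / (314 × 1077) = 1234688 / 338178 = 3.65100

3.65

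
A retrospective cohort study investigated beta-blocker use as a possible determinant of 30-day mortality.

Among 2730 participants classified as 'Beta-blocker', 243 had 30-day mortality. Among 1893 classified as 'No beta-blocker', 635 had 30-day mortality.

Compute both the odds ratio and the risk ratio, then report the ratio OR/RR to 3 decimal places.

0.729

From the description: a = 243, b = 2487, c = 635, d = 1258.
OR = (243·1258)/(2487·635) = 305694/1579245 = 0.19357
Risk in exposed = 243/2730 = 0.08901; risk in unexposed = 635/1893 = 0.33545; RR = 0.26535
OR/RR = 0.19357 / 0.26535 = 0.72949
The outcome is not rare, so the OR lies further from 1 than the RR.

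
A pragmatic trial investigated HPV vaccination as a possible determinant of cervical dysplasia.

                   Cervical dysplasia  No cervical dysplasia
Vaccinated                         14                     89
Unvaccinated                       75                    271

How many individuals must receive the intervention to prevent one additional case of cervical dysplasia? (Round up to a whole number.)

Risk in treated group = 14/103 = 0.13592; risk in control = 75/346 = 0.21676.
Absolute risk reduction = 0.21676 − 0.13592 = 0.08084
NNT = 1 / ARR = 1 / 0.08084 = 12.370 → round up → 13

13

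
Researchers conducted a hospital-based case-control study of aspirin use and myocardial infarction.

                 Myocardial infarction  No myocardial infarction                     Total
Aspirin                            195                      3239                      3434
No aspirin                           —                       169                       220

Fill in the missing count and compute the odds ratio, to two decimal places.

The missing cell is in the unexposed row: 220 − 169 = 51.
So a = 195, b = 3239, c = 51, d = 169.
OR = (a·d)/(b·c) = (195 × 169) / (3239 × 51) = 32955 / 165189 = 0.19950

0.20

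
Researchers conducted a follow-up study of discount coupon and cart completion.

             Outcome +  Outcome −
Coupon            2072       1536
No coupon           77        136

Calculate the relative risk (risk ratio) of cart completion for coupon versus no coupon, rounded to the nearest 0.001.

Cells: a = 2072, b = 1536, c = 77, d = 136.
Risk in exposed = 2072/3608 = 0.57428; risk in unexposed = 77/213 = 0.36150.
RR = 0.57428 / 0.36150 = 1.58859
The risk among the exposed is 1.59 times that among the unexposed.

1.589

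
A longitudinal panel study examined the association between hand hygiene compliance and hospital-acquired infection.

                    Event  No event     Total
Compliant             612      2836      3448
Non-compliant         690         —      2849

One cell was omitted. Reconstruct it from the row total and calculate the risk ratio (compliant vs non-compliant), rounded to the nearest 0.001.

The missing cell is in the unexposed row: 2849 − 690 = 2159.
So a = 612, b = 2836, c = 690, d = 2159.
RR = [a/(a+b)] / [c/(c+d)] = (612/3448) / (690/2849) = 0.17749/0.24219 = 0.73287

0.733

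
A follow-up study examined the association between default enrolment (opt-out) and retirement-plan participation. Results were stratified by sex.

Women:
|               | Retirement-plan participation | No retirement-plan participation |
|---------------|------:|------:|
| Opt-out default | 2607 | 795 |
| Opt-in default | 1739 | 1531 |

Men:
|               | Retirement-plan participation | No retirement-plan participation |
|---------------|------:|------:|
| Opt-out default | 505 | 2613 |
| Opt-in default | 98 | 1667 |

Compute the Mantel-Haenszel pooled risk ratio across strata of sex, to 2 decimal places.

1.54

RR_MH = Σ(aᵢ·n₀ᵢ/nᵢ) / Σ(cᵢ·n₁ᵢ/nᵢ), with n₁ᵢ = aᵢ+bᵢ (exposed), n₀ᵢ = cᵢ+dᵢ (unexposed), nᵢ = n₁ᵢ+n₀ᵢ.
Stratum 1 (Women): n₁ = 3402, n₀ = 3270, n = 6672; a·n₀/n = 2607·3270/6672 = 1277.7113; c·n₁/n = 1739·3402/6672 = 886.7023
Stratum 2 (Men): n₁ = 3118, n₀ = 1765, n = 4883; a·n₀/n = 505·1765/4883 = 182.5364; c·n₁/n = 98·3118/4883 = 62.5771
RR_MH = (1277.7113 + 182.5364) / (886.7023 + 62.5771) = 1460.2477 / 949.2794 = 1.53827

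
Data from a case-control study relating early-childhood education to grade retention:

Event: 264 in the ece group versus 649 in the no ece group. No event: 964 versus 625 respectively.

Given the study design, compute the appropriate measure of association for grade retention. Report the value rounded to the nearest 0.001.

From the description: a = 264, b = 964, c = 649, d = 625.
This is a case-control study: participants were sampled on outcome status, so risks in the source population cannot be estimated directly — relative risk is not valid here. The odds ratio is the appropriate measure.
OR = (a·d)/(b·c) = (264 × 625) / (964 × 649) = 165000 / 625636 = 0.26373

0.264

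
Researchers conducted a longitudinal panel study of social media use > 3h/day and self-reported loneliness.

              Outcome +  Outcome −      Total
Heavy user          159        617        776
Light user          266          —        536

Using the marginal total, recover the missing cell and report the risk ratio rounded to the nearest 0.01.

0.41

The missing cell is in the unexposed row: 536 − 266 = 270.
So a = 159, b = 617, c = 266, d = 270.
RR = [a/(a+b)] / [c/(c+d)] = (159/776) / (266/536) = 0.20490/0.49627 = 0.41287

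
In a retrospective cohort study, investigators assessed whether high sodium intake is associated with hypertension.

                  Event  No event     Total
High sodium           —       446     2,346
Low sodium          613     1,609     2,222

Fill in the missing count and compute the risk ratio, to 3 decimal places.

2.936

The missing cell is in the exposed row: 2346 − 446 = 1900.
So a = 1900, b = 446, c = 613, d = 1609.
RR = [a/(a+b)] / [c/(c+d)] = (1900/2346) / (613/2222) = 0.80989/0.27588 = 2.93568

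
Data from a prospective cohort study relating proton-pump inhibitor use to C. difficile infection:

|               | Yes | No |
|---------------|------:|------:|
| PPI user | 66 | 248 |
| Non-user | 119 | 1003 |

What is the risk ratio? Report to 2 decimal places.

1.98

Cells: a = 66, b = 248, c = 119, d = 1003.
Risk in exposed = 66/314 = 0.21019; risk in unexposed = 119/1122 = 0.10606.
RR = 0.21019 / 0.10606 = 1.98180
The risk among the exposed is 1.98 times that among the unexposed.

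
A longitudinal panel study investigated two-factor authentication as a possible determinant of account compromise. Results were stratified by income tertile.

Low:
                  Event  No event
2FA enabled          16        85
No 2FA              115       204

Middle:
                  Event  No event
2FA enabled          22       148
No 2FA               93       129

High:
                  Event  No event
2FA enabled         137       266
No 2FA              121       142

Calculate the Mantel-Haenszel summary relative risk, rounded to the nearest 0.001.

0.557

RR_MH = Σ(aᵢ·n₀ᵢ/nᵢ) / Σ(cᵢ·n₁ᵢ/nᵢ), with n₁ᵢ = aᵢ+bᵢ (exposed), n₀ᵢ = cᵢ+dᵢ (unexposed), nᵢ = n₁ᵢ+n₀ᵢ.
Stratum 1 (Low): n₁ = 101, n₀ = 319, n = 420; a·n₀/n = 16·319/420 = 12.1524; c·n₁/n = 115·101/420 = 27.6548
Stratum 2 (Middle): n₁ = 170, n₀ = 222, n = 392; a·n₀/n = 22·222/392 = 12.4592; c·n₁/n = 93·170/392 = 40.3316
Stratum 3 (High): n₁ = 403, n₀ = 263, n = 666; a·n₀/n = 137·263/666 = 54.1006; c·n₁/n = 121·403/666 = 73.2177
RR_MH = (12.1524 + 12.4592 + 54.1006) / (27.6548 + 40.3316 + 73.2177) = 78.7122 / 141.2041 = 0.55744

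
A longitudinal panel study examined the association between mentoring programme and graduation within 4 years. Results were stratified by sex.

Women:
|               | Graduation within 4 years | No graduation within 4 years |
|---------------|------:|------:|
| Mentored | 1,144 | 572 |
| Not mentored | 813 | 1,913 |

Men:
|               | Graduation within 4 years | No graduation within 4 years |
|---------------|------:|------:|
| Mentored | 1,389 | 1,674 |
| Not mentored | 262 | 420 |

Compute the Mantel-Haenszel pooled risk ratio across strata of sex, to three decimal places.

RR_MH = Σ(aᵢ·n₀ᵢ/nᵢ) / Σ(cᵢ·n₁ᵢ/nᵢ), with n₁ᵢ = aᵢ+bᵢ (exposed), n₀ᵢ = cᵢ+dᵢ (unexposed), nᵢ = n₁ᵢ+n₀ᵢ.
Stratum 1 (Women): n₁ = 1716, n₀ = 2726, n = 4442; a·n₀/n = 1144·2726/4442 = 702.0585; c·n₁/n = 813·1716/4442 = 314.0720
Stratum 2 (Men): n₁ = 3063, n₀ = 682, n = 3745; a·n₀/n = 1389·682/3745 = 252.9501; c·n₁/n = 262·3063/3745 = 214.2873
RR_MH = (702.0585 + 252.9501) / (314.0720 + 214.2873) = 955.0086 / 528.3594 = 1.80750

1.807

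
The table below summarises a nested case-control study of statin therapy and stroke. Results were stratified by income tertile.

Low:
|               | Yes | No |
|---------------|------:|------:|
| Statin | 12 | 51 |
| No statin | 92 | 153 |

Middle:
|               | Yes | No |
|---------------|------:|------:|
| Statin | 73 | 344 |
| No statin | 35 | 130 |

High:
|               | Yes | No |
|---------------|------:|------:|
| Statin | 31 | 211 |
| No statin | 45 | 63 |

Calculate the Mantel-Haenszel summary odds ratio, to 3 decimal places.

0.442

OR_MH = Σ(aᵢdᵢ/nᵢ) / Σ(bᵢcᵢ/nᵢ), where nᵢ is the stratum total.
Stratum 1 (Low): n = 308; a·d/n = 12·153/308 = 5.9610; b·c/n = 51·92/308 = 15.2338
Stratum 2 (Middle): n = 582; a·d/n = 73·130/582 = 16.3058; b·c/n = 344·35/582 = 20.6873
Stratum 3 (High): n = 350; a·d/n = 31·63/350 = 5.5800; b·c/n = 211·45/350 = 27.1286
OR_MH = (5.9610 + 16.3058 + 5.5800) / (15.2338 + 20.6873 + 27.1286) = 27.8469 / 63.0496 = 0.44167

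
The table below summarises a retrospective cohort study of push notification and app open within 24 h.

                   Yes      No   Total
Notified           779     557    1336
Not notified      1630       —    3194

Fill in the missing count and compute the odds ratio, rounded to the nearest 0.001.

1.342

The missing cell is in the unexposed row: 3194 − 1630 = 1564.
So a = 779, b = 557, c = 1630, d = 1564.
OR = (a·d)/(b·c) = (779 × 1564) / (557 × 1630) = 1218356 / 907910 = 1.34193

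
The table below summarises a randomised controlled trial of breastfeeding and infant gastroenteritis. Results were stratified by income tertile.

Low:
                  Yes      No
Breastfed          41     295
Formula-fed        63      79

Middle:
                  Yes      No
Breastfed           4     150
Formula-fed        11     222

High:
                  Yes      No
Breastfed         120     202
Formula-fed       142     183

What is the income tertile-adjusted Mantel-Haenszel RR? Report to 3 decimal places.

0.627

RR_MH = Σ(aᵢ·n₀ᵢ/nᵢ) / Σ(cᵢ·n₁ᵢ/nᵢ), with n₁ᵢ = aᵢ+bᵢ (exposed), n₀ᵢ = cᵢ+dᵢ (unexposed), nᵢ = n₁ᵢ+n₀ᵢ.
Stratum 1 (Low): n₁ = 336, n₀ = 142, n = 478; a·n₀/n = 41·142/478 = 12.1799; c·n₁/n = 63·336/478 = 44.2845
Stratum 2 (Middle): n₁ = 154, n₀ = 233, n = 387; a·n₀/n = 4·233/387 = 2.4083; c·n₁/n = 11·154/387 = 4.3773
Stratum 3 (High): n₁ = 322, n₀ = 325, n = 647; a·n₀/n = 120·325/647 = 60.2782; c·n₁/n = 142·322/647 = 70.6708
RR_MH = (12.1799 + 2.4083 + 60.2782) / (44.2845 + 4.3773 + 70.6708) = 74.8664 / 119.3326 = 0.62738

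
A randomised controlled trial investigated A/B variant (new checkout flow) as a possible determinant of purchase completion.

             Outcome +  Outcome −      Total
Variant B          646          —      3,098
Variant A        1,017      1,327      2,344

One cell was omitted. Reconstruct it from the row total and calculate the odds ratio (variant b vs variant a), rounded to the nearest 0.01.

The missing cell is in the exposed row: 3098 − 646 = 2452.
So a = 646, b = 2452, c = 1017, d = 1327.
OR = (a·d)/(b·c) = (646 × 1327) / (2452 × 1017) = 857242 / 2493684 = 0.34377

0.34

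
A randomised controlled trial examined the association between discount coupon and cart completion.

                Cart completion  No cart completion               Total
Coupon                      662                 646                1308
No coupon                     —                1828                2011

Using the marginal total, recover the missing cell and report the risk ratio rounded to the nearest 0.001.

The missing cell is in the unexposed row: 2011 − 1828 = 183.
So a = 662, b = 646, c = 183, d = 1828.
RR = [a/(a+b)] / [c/(c+d)] = (662/1308) / (183/2011) = 0.50612/0.09100 = 5.56175

5.562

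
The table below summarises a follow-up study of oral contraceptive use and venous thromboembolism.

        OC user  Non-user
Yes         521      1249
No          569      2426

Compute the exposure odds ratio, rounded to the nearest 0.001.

1.778

Reading the table with exposure as columns: a = 521 (OC user, case), b = 569 (OC user, non-case), c = 1249 (Non-user, case), d = 2426.
OR = (a·d)/(b·c) = (521 × 2426) / (569 × 1249) = 1263946 / 710681 = 1.77850
The odds of venous thromboembolism are about 1.78 times as high in the oc user group.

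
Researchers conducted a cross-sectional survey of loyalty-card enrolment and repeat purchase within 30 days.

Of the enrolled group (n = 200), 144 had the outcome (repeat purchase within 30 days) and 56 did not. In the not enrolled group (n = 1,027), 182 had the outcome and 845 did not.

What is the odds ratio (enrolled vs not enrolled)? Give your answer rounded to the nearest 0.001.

11.939

From the description: a = 144, b = 56, c = 182, d = 845.
OR = (a·d)/(b·c) = (144 × 845) / (56 × 182) = 121680 / 10192 = 11.93878
The odds of repeat purchase within 30 days are about 11.94 times as high in the enrolled group.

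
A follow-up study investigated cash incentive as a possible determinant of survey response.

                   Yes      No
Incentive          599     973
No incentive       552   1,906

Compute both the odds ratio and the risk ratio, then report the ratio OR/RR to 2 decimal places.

1.25

Cells: a = 599, b = 973, c = 552, d = 1906.
OR = (599·1906)/(973·552) = 1141694/537096 = 2.12568
Risk in exposed = 599/1572 = 0.38104; risk in unexposed = 552/2458 = 0.22457; RR = 1.69675
OR/RR = 2.12568 / 1.69675 = 1.25280
The outcome is not rare, so the OR lies further from 1 than the RR.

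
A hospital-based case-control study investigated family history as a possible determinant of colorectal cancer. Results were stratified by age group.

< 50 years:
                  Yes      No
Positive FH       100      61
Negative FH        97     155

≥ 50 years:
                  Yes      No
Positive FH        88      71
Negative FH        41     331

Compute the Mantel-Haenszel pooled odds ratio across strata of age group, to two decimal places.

4.66

OR_MH = Σ(aᵢdᵢ/nᵢ) / Σ(bᵢcᵢ/nᵢ), where nᵢ is the stratum total.
Stratum 1 (< 50 years): n = 413; a·d/n = 100·155/413 = 37.5303; b·c/n = 61·97/413 = 14.3269
Stratum 2 (≥ 50 years): n = 531; a·d/n = 88·331/531 = 54.8550; b·c/n = 71·41/531 = 5.4821
OR_MH = (37.5303 + 54.8550) / (14.3269 + 5.4821) = 92.3853 / 19.8090 = 4.66381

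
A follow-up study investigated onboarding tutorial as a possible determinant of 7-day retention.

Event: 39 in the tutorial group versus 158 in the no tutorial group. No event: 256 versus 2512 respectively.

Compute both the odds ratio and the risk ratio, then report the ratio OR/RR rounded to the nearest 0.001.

1.084

From the description: a = 39, b = 256, c = 158, d = 2512.
OR = (39·2512)/(256·158) = 97968/40448 = 2.42207
Risk in exposed = 39/295 = 0.13220; risk in unexposed = 158/2670 = 0.05918; RR = 2.23407
OR/RR = 2.42207 / 2.23407 = 1.08415
The outcome is not rare, so the OR lies further from 1 than the RR.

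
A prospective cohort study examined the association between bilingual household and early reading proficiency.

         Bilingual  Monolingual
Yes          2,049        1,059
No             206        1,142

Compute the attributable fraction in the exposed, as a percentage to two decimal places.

47.05

Reading the table with exposure as columns: a = 2049 (Bilingual, case), b = 206 (Bilingual, non-case), c = 1059 (Monolingual, case), d = 1142.
Risk in exposed = 2049/2255 = 0.90865; risk in unexposed = 1059/2201 = 0.48114.
RR = 0.90865/0.48114 = 1.88851
AR% = (RR − 1)/RR × 100 = (1.88851 − 1)/1.88851 × 100 = 47.0482%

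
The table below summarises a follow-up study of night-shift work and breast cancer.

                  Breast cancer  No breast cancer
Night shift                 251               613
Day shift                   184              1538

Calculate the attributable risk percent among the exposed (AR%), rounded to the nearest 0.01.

Cells: a = 251, b = 613, c = 184, d = 1538.
Risk in exposed = 251/864 = 0.29051; risk in unexposed = 184/1722 = 0.10685.
RR = 0.29051/0.10685 = 2.71879
AR% = (RR − 1)/RR × 100 = (2.71879 − 1)/2.71879 × 100 = 63.2189%

63.22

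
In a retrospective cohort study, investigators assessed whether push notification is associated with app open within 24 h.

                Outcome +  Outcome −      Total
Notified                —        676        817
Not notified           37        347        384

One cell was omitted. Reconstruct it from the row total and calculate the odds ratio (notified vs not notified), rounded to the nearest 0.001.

The missing cell is in the exposed row: 817 − 676 = 141.
So a = 141, b = 676, c = 37, d = 347.
OR = (a·d)/(b·c) = (141 × 347) / (676 × 37) = 48927 / 25012 = 1.95614

1.956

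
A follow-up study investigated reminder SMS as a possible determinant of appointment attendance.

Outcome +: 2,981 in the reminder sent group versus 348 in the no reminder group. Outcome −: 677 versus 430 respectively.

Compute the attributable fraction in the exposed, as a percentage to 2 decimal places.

From the description: a = 2981, b = 677, c = 348, d = 430.
Risk in exposed = 2981/3658 = 0.81493; risk in unexposed = 348/778 = 0.44730.
RR = 0.81493/0.44730 = 1.82188
AR% = (RR − 1)/RR × 100 = (1.82188 − 1)/1.82188 × 100 = 45.1115%

45.11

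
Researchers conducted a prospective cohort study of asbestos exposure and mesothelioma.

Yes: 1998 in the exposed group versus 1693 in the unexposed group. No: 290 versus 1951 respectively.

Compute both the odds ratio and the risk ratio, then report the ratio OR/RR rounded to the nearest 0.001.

From the description: a = 1998, b = 290, c = 1693, d = 1951.
OR = (1998·1951)/(290·1693) = 3898098/490970 = 7.93958
Risk in exposed = 1998/2288 = 0.87325; risk in unexposed = 1693/3644 = 0.46460; RR = 1.87958
OR/RR = 7.93958 / 1.87958 = 4.22413
The outcome is not rare, so the OR lies further from 1 than the RR.

4.224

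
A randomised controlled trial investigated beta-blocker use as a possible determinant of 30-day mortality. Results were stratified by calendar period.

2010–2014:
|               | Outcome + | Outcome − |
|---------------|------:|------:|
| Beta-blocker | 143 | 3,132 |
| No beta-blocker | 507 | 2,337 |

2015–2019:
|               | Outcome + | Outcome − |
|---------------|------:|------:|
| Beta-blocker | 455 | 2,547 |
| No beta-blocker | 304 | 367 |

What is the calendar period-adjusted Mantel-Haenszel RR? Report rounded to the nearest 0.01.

0.29

RR_MH = Σ(aᵢ·n₀ᵢ/nᵢ) / Σ(cᵢ·n₁ᵢ/nᵢ), with n₁ᵢ = aᵢ+bᵢ (exposed), n₀ᵢ = cᵢ+dᵢ (unexposed), nᵢ = n₁ᵢ+n₀ᵢ.
Stratum 1 (2010–2014): n₁ = 3275, n₀ = 2844, n = 6119; a·n₀/n = 143·2844/6119 = 66.4638; c·n₁/n = 507·3275/6119 = 271.3556
Stratum 2 (2015–2019): n₁ = 3002, n₀ = 671, n = 3673; a·n₀/n = 455·671/3673 = 83.1214; c·n₁/n = 304·3002/3673 = 248.4639
RR_MH = (66.4638 + 83.1214) / (271.3556 + 248.4639) = 149.5852 / 519.8195 = 0.28776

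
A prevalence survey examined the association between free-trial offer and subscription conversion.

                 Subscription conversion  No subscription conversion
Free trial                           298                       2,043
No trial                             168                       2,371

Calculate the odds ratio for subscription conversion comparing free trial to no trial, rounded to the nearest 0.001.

2.059

Cells: a = 298, b = 2043, c = 168, d = 2371.
OR = (a·d)/(b·c) = (298 × 2371) / (2043 × 168) = 706558 / 343224 = 2.05859
The odds of subscription conversion are about 2.06 times as high in the free trial group.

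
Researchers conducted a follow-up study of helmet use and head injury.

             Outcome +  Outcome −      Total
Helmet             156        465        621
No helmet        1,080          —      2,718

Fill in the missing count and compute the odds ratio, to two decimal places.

0.51

The missing cell is in the unexposed row: 2718 − 1080 = 1638.
So a = 156, b = 465, c = 1080, d = 1638.
OR = (a·d)/(b·c) = (156 × 1638) / (465 × 1080) = 255528 / 502200 = 0.50882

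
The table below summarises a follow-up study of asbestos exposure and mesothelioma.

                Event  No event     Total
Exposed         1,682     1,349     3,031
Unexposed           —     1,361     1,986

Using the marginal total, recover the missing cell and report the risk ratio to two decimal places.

1.76

The missing cell is in the unexposed row: 1986 − 1361 = 625.
So a = 1682, b = 1349, c = 625, d = 1361.
RR = [a/(a+b)] / [c/(c+d)] = (1682/3031) / (625/1986) = 0.55493/0.31470 = 1.76335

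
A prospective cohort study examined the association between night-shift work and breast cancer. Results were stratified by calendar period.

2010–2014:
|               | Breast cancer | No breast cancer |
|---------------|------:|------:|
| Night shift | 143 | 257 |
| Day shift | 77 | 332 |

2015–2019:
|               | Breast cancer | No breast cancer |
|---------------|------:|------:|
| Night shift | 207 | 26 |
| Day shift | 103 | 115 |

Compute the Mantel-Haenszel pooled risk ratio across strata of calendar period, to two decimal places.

RR_MH = Σ(aᵢ·n₀ᵢ/nᵢ) / Σ(cᵢ·n₁ᵢ/nᵢ), with n₁ᵢ = aᵢ+bᵢ (exposed), n₀ᵢ = cᵢ+dᵢ (unexposed), nᵢ = n₁ᵢ+n₀ᵢ.
Stratum 1 (2010–2014): n₁ = 400, n₀ = 409, n = 809; a·n₀/n = 143·409/809 = 72.2954; c·n₁/n = 77·400/809 = 38.0717
Stratum 2 (2015–2019): n₁ = 233, n₀ = 218, n = 451; a·n₀/n = 207·218/451 = 100.0576; c·n₁/n = 103·233/451 = 53.2129
RR_MH = (72.2954 + 100.0576) / (38.0717 + 53.2129) = 172.3531 / 91.2846 = 1.88809

1.89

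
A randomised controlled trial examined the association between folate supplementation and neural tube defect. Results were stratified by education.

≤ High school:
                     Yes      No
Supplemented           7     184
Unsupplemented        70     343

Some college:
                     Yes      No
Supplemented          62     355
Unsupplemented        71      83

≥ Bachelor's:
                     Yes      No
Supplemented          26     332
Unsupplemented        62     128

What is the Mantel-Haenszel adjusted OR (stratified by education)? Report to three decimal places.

OR_MH = Σ(aᵢdᵢ/nᵢ) / Σ(bᵢcᵢ/nᵢ), where nᵢ is the stratum total.
Stratum 1 (≤ High school): n = 604; a·d/n = 7·343/604 = 3.9752; b·c/n = 184·70/604 = 21.3245
Stratum 2 (Some college): n = 571; a·d/n = 62·83/571 = 9.0123; b·c/n = 355·71/571 = 44.1419
Stratum 3 (≥ Bachelor's): n = 548; a·d/n = 26·128/548 = 6.0730; b·c/n = 332·62/548 = 37.5620
OR_MH = (3.9752 + 9.0123 + 6.0730) / (21.3245 + 44.1419 + 37.5620) = 19.0604 / 103.0284 = 0.18500

0.185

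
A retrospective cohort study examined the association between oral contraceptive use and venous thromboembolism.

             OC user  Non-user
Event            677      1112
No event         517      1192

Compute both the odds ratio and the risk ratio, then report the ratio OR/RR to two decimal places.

1.19

Reading the table with exposure as columns: a = 677 (OC user, case), b = 517 (OC user, non-case), c = 1112 (Non-user, case), d = 1192.
OR = (677·1192)/(517·1112) = 806984/574904 = 1.40368
Risk in exposed = 677/1194 = 0.56700; risk in unexposed = 1112/2304 = 0.48264; RR = 1.17479
OR/RR = 1.40368 / 1.17479 = 1.19483
The outcome is not rare, so the OR lies further from 1 than the RR.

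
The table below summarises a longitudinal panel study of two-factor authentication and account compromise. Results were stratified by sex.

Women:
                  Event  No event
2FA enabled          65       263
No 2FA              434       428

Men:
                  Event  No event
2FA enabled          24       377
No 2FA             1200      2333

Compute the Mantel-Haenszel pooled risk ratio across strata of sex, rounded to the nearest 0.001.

0.284

RR_MH = Σ(aᵢ·n₀ᵢ/nᵢ) / Σ(cᵢ·n₁ᵢ/nᵢ), with n₁ᵢ = aᵢ+bᵢ (exposed), n₀ᵢ = cᵢ+dᵢ (unexposed), nᵢ = n₁ᵢ+n₀ᵢ.
Stratum 1 (Women): n₁ = 328, n₀ = 862, n = 1190; a·n₀/n = 65·862/1190 = 47.0840; c·n₁/n = 434·328/1190 = 119.6235
Stratum 2 (Men): n₁ = 401, n₀ = 3533, n = 3934; a·n₀/n = 24·3533/3934 = 21.5536; c·n₁/n = 1200·401/3934 = 122.3183
RR_MH = (47.0840 + 21.5536) / (119.6235 + 122.3183) = 68.6377 / 241.9418 = 0.28369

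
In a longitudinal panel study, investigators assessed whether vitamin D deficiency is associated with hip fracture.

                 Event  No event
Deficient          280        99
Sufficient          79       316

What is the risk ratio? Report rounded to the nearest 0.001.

3.694

Cells: a = 280, b = 99, c = 79, d = 316.
Risk in exposed = 280/379 = 0.73879; risk in unexposed = 79/395 = 0.20000.
RR = 0.73879 / 0.20000 = 3.69393
The risk among the exposed is 3.69 times that among the unexposed.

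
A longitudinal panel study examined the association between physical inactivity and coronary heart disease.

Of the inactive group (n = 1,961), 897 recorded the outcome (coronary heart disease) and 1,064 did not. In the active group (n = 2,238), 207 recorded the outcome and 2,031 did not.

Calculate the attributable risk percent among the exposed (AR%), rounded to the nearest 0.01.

79.78

From the description: a = 897, b = 1064, c = 207, d = 2031.
Risk in exposed = 897/1961 = 0.45742; risk in unexposed = 207/2238 = 0.09249.
RR = 0.45742/0.09249 = 4.94544
AR% = (RR − 1)/RR × 100 = (4.94544 − 1)/4.94544 × 100 = 79.7793%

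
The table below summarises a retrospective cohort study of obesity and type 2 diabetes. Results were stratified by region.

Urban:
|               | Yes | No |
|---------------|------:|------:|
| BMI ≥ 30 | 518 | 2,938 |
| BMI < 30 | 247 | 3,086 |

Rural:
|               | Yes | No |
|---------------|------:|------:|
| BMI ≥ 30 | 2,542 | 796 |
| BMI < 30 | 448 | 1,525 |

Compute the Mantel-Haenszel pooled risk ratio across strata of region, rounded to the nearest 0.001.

RR_MH = Σ(aᵢ·n₀ᵢ/nᵢ) / Σ(cᵢ·n₁ᵢ/nᵢ), with n₁ᵢ = aᵢ+bᵢ (exposed), n₀ᵢ = cᵢ+dᵢ (unexposed), nᵢ = n₁ᵢ+n₀ᵢ.
Stratum 1 (Urban): n₁ = 3456, n₀ = 3333, n = 6789; a·n₀/n = 518·3333/6789 = 254.3076; c·n₁/n = 247·3456/6789 = 125.7375
Stratum 2 (Rural): n₁ = 3338, n₀ = 1973, n = 5311; a·n₀/n = 2542·1973/5311 = 944.3355; c·n₁/n = 448·3338/5311 = 281.5711
RR_MH = (254.3076 + 944.3355) / (125.7375 + 281.5711) = 1198.6431 / 407.3086 = 2.94284

2.943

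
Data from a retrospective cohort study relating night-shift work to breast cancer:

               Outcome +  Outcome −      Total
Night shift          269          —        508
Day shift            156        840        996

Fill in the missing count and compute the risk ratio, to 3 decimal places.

The missing cell is in the exposed row: 508 − 269 = 239.
So a = 269, b = 239, c = 156, d = 840.
RR = [a/(a+b)] / [c/(c+d)] = (269/508) / (156/996) = 0.52953/0.15663 = 3.38083

3.381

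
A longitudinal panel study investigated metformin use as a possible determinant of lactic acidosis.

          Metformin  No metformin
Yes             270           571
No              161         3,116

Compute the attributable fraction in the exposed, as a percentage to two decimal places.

75.28

Reading the table with exposure as columns: a = 270 (Metformin, case), b = 161 (Metformin, non-case), c = 571 (No metformin, case), d = 3116.
Risk in exposed = 270/431 = 0.62645; risk in unexposed = 571/3687 = 0.15487.
RR = 0.62645/0.15487 = 4.04505
AR% = (RR − 1)/RR × 100 = (4.04505 − 1)/4.04505 × 100 = 75.2784%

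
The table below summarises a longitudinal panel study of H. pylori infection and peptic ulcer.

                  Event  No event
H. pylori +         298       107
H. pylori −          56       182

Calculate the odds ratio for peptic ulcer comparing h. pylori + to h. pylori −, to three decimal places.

9.051

Cells: a = 298, b = 107, c = 56, d = 182.
OR = (a·d)/(b·c) = (298 × 182) / (107 × 56) = 54236 / 5992 = 9.05140
The odds of peptic ulcer are about 9.05 times as high in the h. pylori + group.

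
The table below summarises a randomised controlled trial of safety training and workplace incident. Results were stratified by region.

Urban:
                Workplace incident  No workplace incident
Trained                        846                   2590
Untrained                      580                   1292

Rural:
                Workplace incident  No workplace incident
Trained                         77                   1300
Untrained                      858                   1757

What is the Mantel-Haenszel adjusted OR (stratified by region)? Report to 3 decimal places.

OR_MH = Σ(aᵢdᵢ/nᵢ) / Σ(bᵢcᵢ/nᵢ), where nᵢ is the stratum total.
Stratum 1 (Urban): n = 5308; a·d/n = 846·1292/5308 = 205.9216; b·c/n = 2590·580/5308 = 283.0068
Stratum 2 (Rural): n = 3992; a·d/n = 77·1757/3992 = 33.8900; b·c/n = 1300·858/3992 = 279.4088
OR_MH = (205.9216 + 33.8900) / (283.0068 + 279.4088) = 239.8117 / 562.4156 = 0.42640

0.426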